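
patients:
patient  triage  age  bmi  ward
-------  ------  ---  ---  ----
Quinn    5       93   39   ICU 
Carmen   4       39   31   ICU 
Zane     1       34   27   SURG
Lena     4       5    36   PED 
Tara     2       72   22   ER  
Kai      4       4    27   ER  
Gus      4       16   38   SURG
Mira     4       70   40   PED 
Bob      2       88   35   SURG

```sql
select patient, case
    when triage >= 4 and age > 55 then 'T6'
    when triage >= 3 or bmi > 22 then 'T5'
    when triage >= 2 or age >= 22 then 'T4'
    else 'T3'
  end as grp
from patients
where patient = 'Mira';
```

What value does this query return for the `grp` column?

T6

patient = Mira: triage=4, age=70, bmi=40, ward=PED.
triage >= 4 and age > 55 → true → T6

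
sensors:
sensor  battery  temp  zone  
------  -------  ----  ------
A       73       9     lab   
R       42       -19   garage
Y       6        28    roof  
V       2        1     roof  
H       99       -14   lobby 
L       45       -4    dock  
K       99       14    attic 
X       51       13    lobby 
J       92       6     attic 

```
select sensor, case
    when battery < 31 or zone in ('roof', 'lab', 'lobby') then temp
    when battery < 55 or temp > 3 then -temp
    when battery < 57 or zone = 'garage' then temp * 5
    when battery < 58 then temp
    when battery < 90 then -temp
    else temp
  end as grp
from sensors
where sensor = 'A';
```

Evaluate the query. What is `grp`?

sensor = A: battery=73, temp=9, zone=lab.
battery < 31 or zone in ('roof', 'lab', 'lobby') → true → 9

9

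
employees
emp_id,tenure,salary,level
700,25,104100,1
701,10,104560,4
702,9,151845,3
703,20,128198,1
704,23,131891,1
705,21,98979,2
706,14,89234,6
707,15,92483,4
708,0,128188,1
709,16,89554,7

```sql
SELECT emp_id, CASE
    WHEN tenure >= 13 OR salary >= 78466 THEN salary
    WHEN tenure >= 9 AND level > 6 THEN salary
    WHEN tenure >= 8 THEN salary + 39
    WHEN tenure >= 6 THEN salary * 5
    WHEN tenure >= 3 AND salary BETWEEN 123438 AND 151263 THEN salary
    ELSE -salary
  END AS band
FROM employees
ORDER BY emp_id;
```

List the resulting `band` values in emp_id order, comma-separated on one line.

104100, 104560, 151845, 128198, 131891, 98979, 89234, 92483, 128188, 89554

emp_id=700: tenure >= 13 OR salary >= 78466 → 104100
emp_id=701: tenure >= 13 OR salary >= 78466 → 104560
emp_id=702: tenure >= 13 OR salary >= 78466 → 151845
emp_id=703: tenure >= 13 OR salary >= 78466 → 128198
emp_id=704: tenure >= 13 OR salary >= 78466 → 131891
emp_id=705: tenure >= 13 OR salary >= 78466 → 98979
emp_id=706: tenure >= 13 OR salary >= 78466 → 89234
emp_id=707: tenure >= 13 OR salary >= 78466 → 92483
emp_id=708: tenure >= 13 OR salary >= 78466 → 128188
emp_id=709: tenure >= 13 OR salary >= 78466 → 89554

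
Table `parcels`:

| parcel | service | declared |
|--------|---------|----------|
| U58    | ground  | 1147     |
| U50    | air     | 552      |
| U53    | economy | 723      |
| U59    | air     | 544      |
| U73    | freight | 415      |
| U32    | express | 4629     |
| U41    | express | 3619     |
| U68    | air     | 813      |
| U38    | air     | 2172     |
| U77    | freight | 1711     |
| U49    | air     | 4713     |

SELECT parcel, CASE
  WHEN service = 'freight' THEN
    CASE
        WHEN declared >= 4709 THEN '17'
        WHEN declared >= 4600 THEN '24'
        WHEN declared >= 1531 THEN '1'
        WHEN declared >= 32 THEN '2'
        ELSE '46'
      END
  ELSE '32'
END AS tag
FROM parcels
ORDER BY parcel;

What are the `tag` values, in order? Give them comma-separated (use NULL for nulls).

32, 32, 32, 32, 32, 32, 32, 32, 32, 2, 1

parcel=U32: service='express' → outer ELSE → 32
parcel=U38: service='air' → outer ELSE → 32
parcel=U41: service='express' → outer ELSE → 32
parcel=U49: service='air' → outer ELSE → 32
parcel=U50: service='air' → outer ELSE → 32
parcel=U53: service='economy' → outer ELSE → 32
parcel=U58: service='ground' → outer ELSE → 32
parcel=U59: service='air' → outer ELSE → 32
parcel=U68: service='air' → outer ELSE → 32
parcel=U73: service='freight' → inner[declared >= 32] → 2
parcel=U77: service='freight' → inner[declared >= 1531] → 1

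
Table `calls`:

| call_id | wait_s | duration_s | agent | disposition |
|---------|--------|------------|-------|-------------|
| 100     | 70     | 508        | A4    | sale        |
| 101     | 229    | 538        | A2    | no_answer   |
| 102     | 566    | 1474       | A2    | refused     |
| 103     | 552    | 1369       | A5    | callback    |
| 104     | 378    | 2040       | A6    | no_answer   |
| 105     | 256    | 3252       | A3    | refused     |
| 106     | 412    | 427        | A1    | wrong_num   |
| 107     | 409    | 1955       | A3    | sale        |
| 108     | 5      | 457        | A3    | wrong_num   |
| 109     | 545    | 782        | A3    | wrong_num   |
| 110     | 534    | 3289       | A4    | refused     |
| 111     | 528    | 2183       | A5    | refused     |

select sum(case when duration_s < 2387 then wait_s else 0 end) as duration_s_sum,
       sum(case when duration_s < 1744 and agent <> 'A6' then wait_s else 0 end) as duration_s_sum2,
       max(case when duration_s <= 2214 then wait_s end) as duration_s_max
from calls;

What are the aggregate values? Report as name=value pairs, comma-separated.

[duration_s_sum: duration_s < 2387]
call_id=100: ✓ → 70
call_id=101: ✓ → 229
call_id=102: ✓ → 566
call_id=103: ✓ → 552
call_id=104: ✓ → 378
call_id=105: ✗
call_id=106: ✓ → 412
call_id=107: ✓ → 409
call_id=108: ✓ → 5
call_id=109: ✓ → 545
call_id=110: ✗
call_id=111: ✓ → 528
duration_s_sum = 70 + 229 + 566 + 552 + 378 + 412 + 409 + 5 + 545 + 528 = 3694
—
[duration_s_sum2: duration_s < 1744 and agent <> 'A6']
call_id=100: ✓ → 70
call_id=101: ✓ → 229
call_id=102: ✓ → 566
call_id=103: ✓ → 552
call_id=104: ✗
call_id=105: ✗
call_id=106: ✓ → 412
call_id=107: ✗
call_id=108: ✓ → 5
call_id=109: ✓ → 545
call_id=110: ✗
call_id=111: ✗
duration_s_sum2 = 70 + 229 + 566 + 552 + 412 + 5 + 545 = 2379
—
[duration_s_max: duration_s <= 2214]
call_id=100: ✓ → 70
call_id=101: ✓ → 229
call_id=102: ✓ → 566
call_id=103: ✓ → 552
call_id=104: ✓ → 378
call_id=105: ✗
call_id=106: ✓ → 412
call_id=107: ✓ → 409
call_id=108: ✓ → 5
call_id=109: ✓ → 545
call_id=110: ✗
call_id=111: ✓ → 528
duration_s_max = MAX(70, 229, 566, 552, 378, 412, 409, 5, 545, 528) = 566

duration_s_sum=3694, duration_s_sum2=2379, duration_s_max=566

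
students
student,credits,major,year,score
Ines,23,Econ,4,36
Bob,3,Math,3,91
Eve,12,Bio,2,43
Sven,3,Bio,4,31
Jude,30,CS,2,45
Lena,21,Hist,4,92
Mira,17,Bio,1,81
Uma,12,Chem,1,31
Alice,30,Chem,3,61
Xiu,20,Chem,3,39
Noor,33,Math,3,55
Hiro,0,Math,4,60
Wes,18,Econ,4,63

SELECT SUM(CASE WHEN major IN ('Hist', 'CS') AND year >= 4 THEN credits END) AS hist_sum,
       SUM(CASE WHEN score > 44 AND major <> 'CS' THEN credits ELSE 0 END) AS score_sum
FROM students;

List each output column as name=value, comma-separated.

hist_sum=21, score_sum=122

[hist_sum: major IN ('Hist', 'CS') AND year >= 4]
student=Ines: ✗
student=Bob: ✗
student=Eve: ✗
student=Sven: ✗
student=Jude: ✗
student=Lena: ✓ → 21
student=Mira: ✗
student=Uma: ✗
student=Alice: ✗
student=Xiu: ✗
student=Noor: ✗
student=Hiro: ✗
student=Wes: ✗
hist_sum = 21
—
[score_sum: score > 44 AND major <> 'CS']
student=Ines: ✗
student=Bob: ✓ → 3
student=Eve: ✗
student=Sven: ✗
student=Jude: ✗
student=Lena: ✓ → 21
student=Mira: ✓ → 17
student=Uma: ✗
student=Alice: ✓ → 30
student=Xiu: ✗
student=Noor: ✓ → 33
student=Hiro: ✓ → 0
student=Wes: ✓ → 18
score_sum = 3 + 21 + 17 + 30 + 33 + 18 = 122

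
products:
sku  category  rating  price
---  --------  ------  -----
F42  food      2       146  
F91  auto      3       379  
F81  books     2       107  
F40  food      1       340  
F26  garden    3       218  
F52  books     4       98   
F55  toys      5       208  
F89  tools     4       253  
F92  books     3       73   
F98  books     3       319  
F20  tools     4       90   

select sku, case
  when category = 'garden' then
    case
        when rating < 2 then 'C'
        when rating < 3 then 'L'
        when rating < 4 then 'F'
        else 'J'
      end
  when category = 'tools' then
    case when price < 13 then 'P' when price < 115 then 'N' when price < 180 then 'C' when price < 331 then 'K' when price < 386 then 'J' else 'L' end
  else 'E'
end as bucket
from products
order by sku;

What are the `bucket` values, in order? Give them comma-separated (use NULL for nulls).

sku=F20: category='tools' → inner[price < 115] → N
sku=F26: category='garden' → inner[rating < 4] → F
sku=F40: category='food' → outer ELSE → E
sku=F42: category='food' → outer ELSE → E
sku=F52: category='books' → outer ELSE → E
sku=F55: category='toys' → outer ELSE → E
sku=F81: category='books' → outer ELSE → E
sku=F89: category='tools' → inner[price < 331] → K
sku=F91: category='auto' → outer ELSE → E
sku=F92: category='books' → outer ELSE → E
sku=F98: category='books' → outer ELSE → E

N, F, E, E, E, E, E, K, E, E, E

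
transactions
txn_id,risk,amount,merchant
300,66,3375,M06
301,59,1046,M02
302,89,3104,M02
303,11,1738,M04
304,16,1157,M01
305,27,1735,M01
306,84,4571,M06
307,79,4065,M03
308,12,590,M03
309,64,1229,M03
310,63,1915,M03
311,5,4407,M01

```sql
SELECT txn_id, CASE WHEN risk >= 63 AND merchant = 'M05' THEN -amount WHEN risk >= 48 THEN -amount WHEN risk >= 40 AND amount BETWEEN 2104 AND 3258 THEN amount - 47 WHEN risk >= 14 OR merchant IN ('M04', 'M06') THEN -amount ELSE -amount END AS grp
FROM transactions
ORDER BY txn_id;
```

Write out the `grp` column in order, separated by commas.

-3375, -1046, -3104, -1738, -1157, -1735, -4571, -4065, -590, -1229, -1915, -4407

txn_id=300: risk >= 48 → -3375
txn_id=301: risk >= 48 → -1046
txn_id=302: risk >= 48 → -3104
txn_id=303: risk >= 14 OR merchant IN ('M04', 'M06') → -1738
txn_id=304: risk >= 14 OR merchant IN ('M04', 'M06') → -1157
txn_id=305: risk >= 14 OR merchant IN ('M04', 'M06') → -1735
txn_id=306: risk >= 48 → -4571
txn_id=307: risk >= 48 → -4065
txn_id=308: ELSE → -590
txn_id=309: risk >= 48 → -1229
txn_id=310: risk >= 48 → -1915
txn_id=311: ELSE → -4407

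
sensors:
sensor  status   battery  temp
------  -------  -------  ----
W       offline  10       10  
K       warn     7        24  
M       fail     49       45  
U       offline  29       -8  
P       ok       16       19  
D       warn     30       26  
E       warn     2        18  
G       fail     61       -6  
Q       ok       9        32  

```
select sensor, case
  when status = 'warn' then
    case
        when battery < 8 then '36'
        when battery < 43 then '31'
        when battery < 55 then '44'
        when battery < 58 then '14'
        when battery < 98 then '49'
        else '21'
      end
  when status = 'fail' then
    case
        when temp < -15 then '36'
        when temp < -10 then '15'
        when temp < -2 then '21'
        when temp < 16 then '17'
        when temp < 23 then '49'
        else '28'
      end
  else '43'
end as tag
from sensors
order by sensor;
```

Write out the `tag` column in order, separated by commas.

sensor=D: status='warn' → inner[battery < 43] → 31
sensor=E: status='warn' → inner[battery < 8] → 36
sensor=G: status='fail' → inner[temp < -2] → 21
sensor=K: status='warn' → inner[battery < 8] → 36
sensor=M: status='fail' → inner[ELSE] → 28
sensor=P: status='ok' → outer ELSE → 43
sensor=Q: status='ok' → outer ELSE → 43
sensor=U: status='offline' → outer ELSE → 43
sensor=W: status='offline' → outer ELSE → 43

31, 36, 21, 36, 28, 43, 43, 43, 43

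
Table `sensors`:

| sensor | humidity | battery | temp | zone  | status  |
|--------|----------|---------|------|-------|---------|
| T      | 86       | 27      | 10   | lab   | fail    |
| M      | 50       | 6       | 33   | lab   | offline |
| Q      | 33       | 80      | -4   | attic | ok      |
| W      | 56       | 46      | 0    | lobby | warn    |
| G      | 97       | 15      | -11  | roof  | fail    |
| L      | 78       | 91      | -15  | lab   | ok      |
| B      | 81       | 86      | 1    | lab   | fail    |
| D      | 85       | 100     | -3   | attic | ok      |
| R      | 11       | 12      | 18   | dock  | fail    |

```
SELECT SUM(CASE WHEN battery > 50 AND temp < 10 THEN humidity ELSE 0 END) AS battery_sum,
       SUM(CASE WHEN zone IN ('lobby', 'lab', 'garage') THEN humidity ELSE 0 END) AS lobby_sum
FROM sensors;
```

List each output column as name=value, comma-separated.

[battery_sum: battery > 50 AND temp < 10]
sensor=T: ✗
sensor=M: ✗
sensor=Q: ✓ → 33
sensor=W: ✗
sensor=G: ✗
sensor=L: ✓ → 78
sensor=B: ✓ → 81
sensor=D: ✓ → 85
sensor=R: ✗
battery_sum = 33 + 78 + 81 + 85 = 277
—
[lobby_sum: zone IN ('lobby', 'lab', 'garage')]
sensor=T: ✓ → 86
sensor=M: ✓ → 50
sensor=Q: ✗
sensor=W: ✓ → 56
sensor=G: ✗
sensor=L: ✓ → 78
sensor=B: ✓ → 81
sensor=D: ✗
sensor=R: ✗
lobby_sum = 86 + 50 + 56 + 78 + 81 = 351

battery_sum=277, lobby_sum=351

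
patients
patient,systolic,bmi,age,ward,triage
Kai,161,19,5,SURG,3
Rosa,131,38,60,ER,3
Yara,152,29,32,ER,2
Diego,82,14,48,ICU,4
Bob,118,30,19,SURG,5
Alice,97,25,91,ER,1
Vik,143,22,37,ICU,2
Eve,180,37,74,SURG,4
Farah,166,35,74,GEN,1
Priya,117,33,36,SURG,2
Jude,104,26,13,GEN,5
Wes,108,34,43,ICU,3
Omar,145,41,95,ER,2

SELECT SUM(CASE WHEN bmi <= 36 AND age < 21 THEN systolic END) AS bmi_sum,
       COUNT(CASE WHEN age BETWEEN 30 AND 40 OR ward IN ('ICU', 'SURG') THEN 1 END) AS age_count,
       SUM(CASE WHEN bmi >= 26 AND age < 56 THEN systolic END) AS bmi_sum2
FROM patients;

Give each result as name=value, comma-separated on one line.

bmi_sum=383, age_count=8, bmi_sum2=599

[bmi_sum: bmi <= 36 AND age < 21]
patient=Kai: ✓ → 161
patient=Rosa: ✗
patient=Yara: ✗
patient=Diego: ✗
patient=Bob: ✓ → 118
patient=Alice: ✗
patient=Vik: ✗
patient=Eve: ✗
patient=Farah: ✗
patient=Priya: ✗
patient=Jude: ✓ → 104
patient=Wes: ✗
patient=Omar: ✗
bmi_sum = 161 + 118 + 104 = 383
—
[age_count: age BETWEEN 30 AND 40 OR ward IN ('ICU', 'SURG')]
patient=Kai: ✓ → 1
patient=Rosa: ✗
patient=Yara: ✓ → 1
patient=Diego: ✓ → 1
patient=Bob: ✓ → 1
patient=Alice: ✗
patient=Vik: ✓ → 1
patient=Eve: ✓ → 1
patient=Farah: ✗
patient=Priya: ✓ → 1
patient=Jude: ✗
patient=Wes: ✓ → 1
patient=Omar: ✗
age_count = COUNT(1, 1, 1, 1, 1, 1, 1, 1) = 8
—
[bmi_sum2: bmi >= 26 AND age < 56]
patient=Kai: ✗
patient=Rosa: ✗
patient=Yara: ✓ → 152
patient=Diego: ✗
patient=Bob: ✓ → 118
patient=Alice: ✗
patient=Vik: ✗
patient=Eve: ✗
patient=Farah: ✗
patient=Priya: ✓ → 117
patient=Jude: ✓ → 104
patient=Wes: ✓ → 108
patient=Omar: ✗
bmi_sum2 = 152 + 118 + 117 + 104 + 108 = 599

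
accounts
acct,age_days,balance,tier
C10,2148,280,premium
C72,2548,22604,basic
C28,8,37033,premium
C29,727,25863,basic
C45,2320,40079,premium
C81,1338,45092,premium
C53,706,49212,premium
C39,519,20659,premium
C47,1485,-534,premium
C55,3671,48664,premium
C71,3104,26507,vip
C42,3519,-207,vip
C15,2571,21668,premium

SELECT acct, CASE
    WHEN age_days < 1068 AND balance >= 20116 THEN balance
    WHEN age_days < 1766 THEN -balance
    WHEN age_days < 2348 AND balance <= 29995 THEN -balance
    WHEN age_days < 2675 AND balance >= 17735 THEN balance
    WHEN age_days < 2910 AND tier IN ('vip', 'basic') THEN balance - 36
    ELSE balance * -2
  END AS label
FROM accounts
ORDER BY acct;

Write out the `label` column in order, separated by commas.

acct=C10: age_days < 2348 AND balance <= 29995 → -280
acct=C15: age_days < 2675 AND balance >= 17735 → 21668
acct=C28: age_days < 1068 AND balance >= 20116 → 37033
acct=C29: age_days < 1068 AND balance >= 20116 → 25863
acct=C39: age_days < 1068 AND balance >= 20116 → 20659
acct=C42: ELSE → 414
acct=C45: age_days < 2675 AND balance >= 17735 → 40079
acct=C47: age_days < 1766 → 534
acct=C53: age_days < 1068 AND balance >= 20116 → 49212
acct=C55: ELSE → -97328
acct=C71: ELSE → -53014
acct=C72: age_days < 2675 AND balance >= 17735 → 22604
acct=C81: age_days < 1766 → -45092

-280, 21668, 37033, 25863, 20659, 414, 40079, 534, 49212, -97328, -53014, 22604, -45092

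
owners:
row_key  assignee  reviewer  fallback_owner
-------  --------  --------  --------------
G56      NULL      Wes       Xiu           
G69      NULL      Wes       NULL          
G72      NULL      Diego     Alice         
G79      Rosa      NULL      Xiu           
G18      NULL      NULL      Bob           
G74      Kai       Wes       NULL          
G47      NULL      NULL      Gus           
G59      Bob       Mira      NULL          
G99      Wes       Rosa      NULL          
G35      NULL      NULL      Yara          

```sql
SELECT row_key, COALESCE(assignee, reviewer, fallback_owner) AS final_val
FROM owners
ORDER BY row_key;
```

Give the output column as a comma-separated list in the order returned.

row_key=G18: assignee=NULL, reviewer=NULL, fallback_owner=Bob → Bob
row_key=G35: assignee=NULL, reviewer=NULL, fallback_owner=Yara → Yara
row_key=G47: assignee=NULL, reviewer=NULL, fallback_owner=Gus → Gus
row_key=G56: assignee=NULL, reviewer=Wes → Wes
row_key=G59: assignee=Bob → Bob
row_key=G69: assignee=NULL, reviewer=Wes → Wes
row_key=G72: assignee=NULL, reviewer=Diego → Diego
row_key=G74: assignee=Kai → Kai
row_key=G79: assignee=Rosa → Rosa
row_key=G99: assignee=Wes → Wes

Bob, Yara, Gus, Wes, Bob, Wes, Diego, Kai, Rosa, Wes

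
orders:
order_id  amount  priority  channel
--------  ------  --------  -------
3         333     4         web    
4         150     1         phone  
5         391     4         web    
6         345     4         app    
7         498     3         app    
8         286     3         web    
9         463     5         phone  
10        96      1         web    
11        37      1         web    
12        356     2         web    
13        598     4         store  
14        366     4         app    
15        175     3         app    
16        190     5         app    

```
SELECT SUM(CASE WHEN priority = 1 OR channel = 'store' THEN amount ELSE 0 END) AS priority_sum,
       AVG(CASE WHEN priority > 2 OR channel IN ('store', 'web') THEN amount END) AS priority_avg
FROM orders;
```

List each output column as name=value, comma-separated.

priority_sum=881, priority_avg=318

[priority_sum: priority = 1 OR channel = 'store']
order_id=3: ✗
order_id=4: ✓ → 150
order_id=5: ✗
order_id=6: ✗
order_id=7: ✗
order_id=8: ✗
order_id=9: ✗
order_id=10: ✓ → 96
order_id=11: ✓ → 37
order_id=12: ✗
order_id=13: ✓ → 598
order_id=14: ✗
order_id=15: ✗
order_id=16: ✗
priority_sum = 150 + 96 + 37 + 598 = 881
—
[priority_avg: priority > 2 OR channel IN ('store', 'web')]
order_id=3: ✓ → 333
order_id=4: ✗
order_id=5: ✓ → 391
order_id=6: ✓ → 345
order_id=7: ✓ → 498
order_id=8: ✓ → 286
order_id=9: ✓ → 463
order_id=10: ✓ → 96
order_id=11: ✓ → 37
order_id=12: ✓ → 356
order_id=13: ✓ → 598
order_id=14: ✓ → 366
order_id=15: ✓ → 175
order_id=16: ✓ → 190
priority_avg = (333 + 391 + 345 + 498 + 286 + 463 + 96 + 37 + 356 + 598 + 366 + 175 + 190) / 13 = 318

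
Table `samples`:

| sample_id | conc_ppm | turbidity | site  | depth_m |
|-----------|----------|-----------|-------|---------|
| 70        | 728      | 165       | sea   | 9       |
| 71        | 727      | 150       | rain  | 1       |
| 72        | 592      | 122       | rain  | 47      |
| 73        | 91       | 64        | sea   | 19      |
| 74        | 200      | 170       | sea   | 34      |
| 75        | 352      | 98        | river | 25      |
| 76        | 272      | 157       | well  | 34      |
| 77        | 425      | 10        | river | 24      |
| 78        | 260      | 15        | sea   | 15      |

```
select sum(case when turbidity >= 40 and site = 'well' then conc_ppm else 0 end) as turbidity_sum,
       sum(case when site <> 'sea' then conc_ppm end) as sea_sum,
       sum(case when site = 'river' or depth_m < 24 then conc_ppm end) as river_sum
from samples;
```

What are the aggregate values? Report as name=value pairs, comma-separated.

turbidity_sum=272, sea_sum=2368, river_sum=2583

[turbidity_sum: turbidity >= 40 and site = 'well']
sample_id=70: ✗
sample_id=71: ✗
sample_id=72: ✗
sample_id=73: ✗
sample_id=74: ✗
sample_id=75: ✗
sample_id=76: ✓ → 272
sample_id=77: ✗
sample_id=78: ✗
turbidity_sum = 272
—
[sea_sum: site <> 'sea']
sample_id=70: ✗
sample_id=71: ✓ → 727
sample_id=72: ✓ → 592
sample_id=73: ✗
sample_id=74: ✗
sample_id=75: ✓ → 352
sample_id=76: ✓ → 272
sample_id=77: ✓ → 425
sample_id=78: ✗
sea_sum = 727 + 592 + 352 + 272 + 425 = 2368
—
[river_sum: site = 'river' or depth_m < 24]
sample_id=70: ✓ → 728
sample_id=71: ✓ → 727
sample_id=72: ✗
sample_id=73: ✓ → 91
sample_id=74: ✗
sample_id=75: ✓ → 352
sample_id=76: ✗
sample_id=77: ✓ → 425
sample_id=78: ✓ → 260
river_sum = 728 + 727 + 91 + 352 + 425 + 260 = 2583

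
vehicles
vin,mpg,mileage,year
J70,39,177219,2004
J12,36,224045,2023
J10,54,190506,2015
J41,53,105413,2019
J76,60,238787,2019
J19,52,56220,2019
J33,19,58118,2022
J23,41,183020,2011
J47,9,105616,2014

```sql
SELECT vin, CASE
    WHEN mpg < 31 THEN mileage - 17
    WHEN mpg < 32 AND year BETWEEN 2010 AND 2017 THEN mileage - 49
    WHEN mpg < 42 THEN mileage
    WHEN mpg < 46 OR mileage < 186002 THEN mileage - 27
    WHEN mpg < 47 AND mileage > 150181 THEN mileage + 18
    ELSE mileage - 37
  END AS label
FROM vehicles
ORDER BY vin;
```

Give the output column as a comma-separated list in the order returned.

vin=J10: ELSE → 190469
vin=J12: mpg < 42 → 224045
vin=J19: mpg < 46 OR mileage < 186002 → 56193
vin=J23: mpg < 42 → 183020
vin=J33: mpg < 31 → 58101
vin=J41: mpg < 46 OR mileage < 186002 → 105386
vin=J47: mpg < 31 → 105599
vin=J70: mpg < 42 → 177219
vin=J76: ELSE → 238750

190469, 224045, 56193, 183020, 58101, 105386, 105599, 177219, 238750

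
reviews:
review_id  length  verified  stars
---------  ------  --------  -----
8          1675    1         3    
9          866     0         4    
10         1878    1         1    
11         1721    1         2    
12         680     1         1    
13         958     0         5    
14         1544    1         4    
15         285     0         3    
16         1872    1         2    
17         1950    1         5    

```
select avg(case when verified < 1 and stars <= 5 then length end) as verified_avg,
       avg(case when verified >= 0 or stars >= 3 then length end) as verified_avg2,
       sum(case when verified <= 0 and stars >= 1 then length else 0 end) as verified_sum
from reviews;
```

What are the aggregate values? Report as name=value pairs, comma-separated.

verified_avg=703, verified_avg2=1342.9, verified_sum=2109

[verified_avg: verified < 1 and stars <= 5]
review_id=8: ✗
review_id=9: ✓ → 866
review_id=10: ✗
review_id=11: ✗
review_id=12: ✗
review_id=13: ✓ → 958
review_id=14: ✗
review_id=15: ✓ → 285
review_id=16: ✗
review_id=17: ✗
verified_avg = (866 + 958 + 285) / 3 = 703
—
[verified_avg2: verified >= 0 or stars >= 3]
review_id=8: ✓ → 1675
review_id=9: ✓ → 866
review_id=10: ✓ → 1878
review_id=11: ✓ → 1721
review_id=12: ✓ → 680
review_id=13: ✓ → 958
review_id=14: ✓ → 1544
review_id=15: ✓ → 285
review_id=16: ✓ → 1872
review_id=17: ✓ → 1950
verified_avg2 = (1675 + 866 + 1878 + 1721 + 680 + 958 + 1544 + 285 + 1872 + 1950) / 10 = 1342.9
—
[verified_sum: verified <= 0 and stars >= 1]
review_id=8: ✗
review_id=9: ✓ → 866
review_id=10: ✗
review_id=11: ✗
review_id=12: ✗
review_id=13: ✓ → 958
review_id=14: ✗
review_id=15: ✓ → 285
review_id=16: ✗
review_id=17: ✗
verified_sum = 866 + 958 + 285 = 2109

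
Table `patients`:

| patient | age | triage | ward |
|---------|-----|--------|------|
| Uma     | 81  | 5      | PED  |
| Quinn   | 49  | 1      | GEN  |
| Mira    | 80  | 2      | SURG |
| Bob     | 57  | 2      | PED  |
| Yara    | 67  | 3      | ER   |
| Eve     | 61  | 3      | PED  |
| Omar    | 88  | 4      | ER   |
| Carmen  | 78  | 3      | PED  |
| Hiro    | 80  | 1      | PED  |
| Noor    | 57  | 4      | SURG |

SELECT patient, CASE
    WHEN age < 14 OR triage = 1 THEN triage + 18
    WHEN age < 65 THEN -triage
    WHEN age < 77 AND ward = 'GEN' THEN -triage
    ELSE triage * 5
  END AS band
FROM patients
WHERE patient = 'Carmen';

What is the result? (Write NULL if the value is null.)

15

patient = Carmen: age=78, triage=3, ward=PED.
age < 14 OR triage = 1 → false
age < 65 → false
age < 77 AND ward = 'GEN' → false
No prior WHEN matched → ELSE → 15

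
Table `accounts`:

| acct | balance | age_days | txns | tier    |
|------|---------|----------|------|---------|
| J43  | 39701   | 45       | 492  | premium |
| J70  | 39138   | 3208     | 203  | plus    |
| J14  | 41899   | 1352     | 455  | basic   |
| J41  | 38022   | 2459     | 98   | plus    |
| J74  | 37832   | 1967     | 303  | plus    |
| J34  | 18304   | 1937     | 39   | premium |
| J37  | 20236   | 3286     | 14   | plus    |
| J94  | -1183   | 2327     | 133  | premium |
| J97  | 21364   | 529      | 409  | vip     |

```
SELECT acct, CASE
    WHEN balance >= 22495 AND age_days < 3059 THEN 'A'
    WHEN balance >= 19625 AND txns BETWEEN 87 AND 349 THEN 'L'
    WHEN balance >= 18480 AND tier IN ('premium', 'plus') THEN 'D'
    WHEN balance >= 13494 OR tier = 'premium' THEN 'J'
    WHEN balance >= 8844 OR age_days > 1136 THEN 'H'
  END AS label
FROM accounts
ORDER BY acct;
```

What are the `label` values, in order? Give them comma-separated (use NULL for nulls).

acct=J14: balance >= 22495 AND age_days < 3059 → A
acct=J34: balance >= 13494 OR tier = 'premium' → J
acct=J37: balance >= 18480 AND tier IN ('premium', 'plus') → D
acct=J41: balance >= 22495 AND age_days < 3059 → A
acct=J43: balance >= 22495 AND age_days < 3059 → A
acct=J70: balance >= 19625 AND txns BETWEEN 87 AND 349 → L
acct=J74: balance >= 22495 AND age_days < 3059 → A
acct=J94: balance >= 13494 OR tier = 'premium' → J
acct=J97: balance >= 13494 OR tier = 'premium' → J

A, J, D, A, A, L, A, J, J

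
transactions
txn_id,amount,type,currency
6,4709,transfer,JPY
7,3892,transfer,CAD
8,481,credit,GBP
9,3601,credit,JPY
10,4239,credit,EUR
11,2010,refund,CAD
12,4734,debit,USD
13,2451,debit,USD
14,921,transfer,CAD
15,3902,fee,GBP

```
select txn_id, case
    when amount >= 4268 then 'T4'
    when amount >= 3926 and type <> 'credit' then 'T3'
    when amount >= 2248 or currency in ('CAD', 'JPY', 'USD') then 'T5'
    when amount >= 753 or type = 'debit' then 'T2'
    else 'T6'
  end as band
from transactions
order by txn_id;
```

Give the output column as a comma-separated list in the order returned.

txn_id=6: amount >= 4268 → T4
txn_id=7: amount >= 2248 or currency in ('CAD', 'JPY', 'USD') → T5
txn_id=8: ELSE → T6
txn_id=9: amount >= 2248 or currency in ('CAD', 'JPY', 'USD') → T5
txn_id=10: amount >= 2248 or currency in ('CAD', 'JPY', 'USD') → T5
txn_id=11: amount >= 2248 or currency in ('CAD', 'JPY', 'USD') → T5
txn_id=12: amount >= 4268 → T4
txn_id=13: amount >= 2248 or currency in ('CAD', 'JPY', 'USD') → T5
txn_id=14: amount >= 2248 or currency in ('CAD', 'JPY', 'USD') → T5
txn_id=15: amount >= 2248 or currency in ('CAD', 'JPY', 'USD') → T5

T4, T5, T6, T5, T5, T5, T4, T5, T5, T5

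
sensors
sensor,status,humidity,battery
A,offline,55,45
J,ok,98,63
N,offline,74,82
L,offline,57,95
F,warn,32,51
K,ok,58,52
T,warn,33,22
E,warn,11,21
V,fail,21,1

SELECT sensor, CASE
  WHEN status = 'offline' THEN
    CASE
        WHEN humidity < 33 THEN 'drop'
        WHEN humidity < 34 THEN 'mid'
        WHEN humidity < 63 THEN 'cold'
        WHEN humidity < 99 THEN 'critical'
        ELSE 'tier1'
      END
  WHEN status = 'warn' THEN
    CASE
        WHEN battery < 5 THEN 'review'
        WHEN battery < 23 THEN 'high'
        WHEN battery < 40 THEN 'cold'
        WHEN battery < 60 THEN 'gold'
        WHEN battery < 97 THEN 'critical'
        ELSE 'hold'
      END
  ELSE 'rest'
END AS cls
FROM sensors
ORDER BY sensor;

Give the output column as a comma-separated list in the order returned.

sensor=A: status='offline' → inner[humidity < 63] → cold
sensor=E: status='warn' → inner[battery < 23] → high
sensor=F: status='warn' → inner[battery < 60] → gold
sensor=J: status='ok' → outer ELSE → rest
sensor=K: status='ok' → outer ELSE → rest
sensor=L: status='offline' → inner[humidity < 63] → cold
sensor=N: status='offline' → inner[humidity < 99] → critical
sensor=T: status='warn' → inner[battery < 23] → high
sensor=V: status='fail' → outer ELSE → rest

cold, high, gold, rest, rest, cold, critical, high, rest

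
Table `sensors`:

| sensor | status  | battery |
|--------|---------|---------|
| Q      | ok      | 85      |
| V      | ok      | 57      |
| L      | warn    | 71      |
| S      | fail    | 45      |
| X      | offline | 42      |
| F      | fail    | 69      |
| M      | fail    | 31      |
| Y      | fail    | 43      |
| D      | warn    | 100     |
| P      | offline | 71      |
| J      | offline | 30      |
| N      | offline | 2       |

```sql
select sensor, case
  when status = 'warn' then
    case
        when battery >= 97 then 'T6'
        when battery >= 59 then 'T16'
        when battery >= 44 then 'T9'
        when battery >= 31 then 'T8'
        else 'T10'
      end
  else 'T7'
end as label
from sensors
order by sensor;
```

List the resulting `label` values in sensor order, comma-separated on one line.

sensor=D: status='warn' → inner[battery >= 97] → T6
sensor=F: status='fail' → outer ELSE → T7
sensor=J: status='offline' → outer ELSE → T7
sensor=L: status='warn' → inner[battery >= 59] → T16
sensor=M: status='fail' → outer ELSE → T7
sensor=N: status='offline' → outer ELSE → T7
sensor=P: status='offline' → outer ELSE → T7
sensor=Q: status='ok' → outer ELSE → T7
sensor=S: status='fail' → outer ELSE → T7
sensor=V: status='ok' → outer ELSE → T7
sensor=X: status='offline' → outer ELSE → T7
sensor=Y: status='fail' → outer ELSE → T7

T6, T7, T7, T16, T7, T7, T7, T7, T7, T7, T7, T7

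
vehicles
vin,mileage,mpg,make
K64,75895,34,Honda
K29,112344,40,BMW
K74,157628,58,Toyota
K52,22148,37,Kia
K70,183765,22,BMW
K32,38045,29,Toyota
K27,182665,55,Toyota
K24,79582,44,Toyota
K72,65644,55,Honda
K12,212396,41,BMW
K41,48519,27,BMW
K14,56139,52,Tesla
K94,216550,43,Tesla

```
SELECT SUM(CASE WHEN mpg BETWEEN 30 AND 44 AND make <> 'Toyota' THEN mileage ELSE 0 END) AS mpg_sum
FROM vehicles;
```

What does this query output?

vin=K64: ✓ → 75895
vin=K29: ✓ → 112344
vin=K74: ✗
vin=K52: ✓ → 22148
vin=K70: ✗
vin=K32: ✗
vin=K27: ✗
vin=K24: ✗
vin=K72: ✗
vin=K12: ✓ → 212396
vin=K41: ✗
vin=K14: ✗
vin=K94: ✓ → 216550
mpg_sum = 75895 + 112344 + 22148 + 212396 + 216550 = 639333

639333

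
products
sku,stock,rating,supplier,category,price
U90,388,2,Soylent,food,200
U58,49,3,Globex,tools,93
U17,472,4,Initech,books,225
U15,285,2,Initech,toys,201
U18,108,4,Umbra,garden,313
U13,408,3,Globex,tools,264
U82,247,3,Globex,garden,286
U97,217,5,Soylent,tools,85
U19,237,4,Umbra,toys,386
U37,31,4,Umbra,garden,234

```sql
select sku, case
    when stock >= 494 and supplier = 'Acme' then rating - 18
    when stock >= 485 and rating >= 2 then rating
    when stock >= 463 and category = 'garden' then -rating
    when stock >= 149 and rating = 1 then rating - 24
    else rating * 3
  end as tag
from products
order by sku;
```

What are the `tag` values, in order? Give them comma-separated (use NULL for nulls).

9, 6, 12, 12, 12, 12, 9, 9, 6, 15

sku=U13: ELSE → 9
sku=U15: ELSE → 6
sku=U17: ELSE → 12
sku=U18: ELSE → 12
sku=U19: ELSE → 12
sku=U37: ELSE → 12
sku=U58: ELSE → 9
sku=U82: ELSE → 9
sku=U90: ELSE → 6
sku=U97: ELSE → 15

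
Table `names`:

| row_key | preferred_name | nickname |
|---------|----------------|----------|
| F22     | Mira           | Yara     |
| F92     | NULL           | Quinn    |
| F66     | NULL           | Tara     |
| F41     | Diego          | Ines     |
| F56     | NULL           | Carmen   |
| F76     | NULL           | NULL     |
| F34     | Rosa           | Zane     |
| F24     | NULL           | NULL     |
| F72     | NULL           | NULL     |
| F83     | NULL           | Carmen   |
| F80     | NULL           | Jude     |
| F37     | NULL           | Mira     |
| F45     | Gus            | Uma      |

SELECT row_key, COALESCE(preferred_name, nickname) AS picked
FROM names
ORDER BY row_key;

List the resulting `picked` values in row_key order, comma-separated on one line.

row_key=F22: preferred_name=Mira → Mira
row_key=F24: preferred_name=NULL, nickname=NULL (all NULL) → NULL
row_key=F34: preferred_name=Rosa → Rosa
row_key=F37: preferred_name=NULL, nickname=Mira → Mira
row_key=F41: preferred_name=Diego → Diego
row_key=F45: preferred_name=Gus → Gus
row_key=F56: preferred_name=NULL, nickname=Carmen → Carmen
row_key=F66: preferred_name=NULL, nickname=Tara → Tara
row_key=F72: preferred_name=NULL, nickname=NULL (all NULL) → NULL
row_key=F76: preferred_name=NULL, nickname=NULL (all NULL) → NULL
row_key=F80: preferred_name=NULL, nickname=Jude → Jude
row_key=F83: preferred_name=NULL, nickname=Carmen → Carmen
row_key=F92: preferred_name=NULL, nickname=Quinn → Quinn

Mira, NULL, Rosa, Mira, Diego, Gus, Carmen, Tara, NULL, NULL, Jude, Carmen, Quinn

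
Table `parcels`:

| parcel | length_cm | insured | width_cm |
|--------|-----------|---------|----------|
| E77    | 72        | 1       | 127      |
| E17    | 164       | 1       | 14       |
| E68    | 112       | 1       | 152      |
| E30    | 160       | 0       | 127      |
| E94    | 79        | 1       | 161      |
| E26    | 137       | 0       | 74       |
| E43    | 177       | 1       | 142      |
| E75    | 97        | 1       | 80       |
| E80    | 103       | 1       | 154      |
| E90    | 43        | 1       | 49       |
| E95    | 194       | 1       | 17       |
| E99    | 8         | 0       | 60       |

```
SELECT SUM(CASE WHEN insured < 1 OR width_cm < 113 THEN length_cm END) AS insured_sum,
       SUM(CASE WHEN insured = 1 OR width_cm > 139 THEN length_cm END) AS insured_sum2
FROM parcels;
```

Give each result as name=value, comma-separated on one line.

insured_sum=803, insured_sum2=1041

[insured_sum: insured < 1 OR width_cm < 113]
parcel=E77: ✗
parcel=E17: ✓ → 164
parcel=E68: ✗
parcel=E30: ✓ → 160
parcel=E94: ✗
parcel=E26: ✓ → 137
parcel=E43: ✗
parcel=E75: ✓ → 97
parcel=E80: ✗
parcel=E90: ✓ → 43
parcel=E95: ✓ → 194
parcel=E99: ✓ → 8
insured_sum = 164 + 160 + 137 + 97 + 43 + 194 + 8 = 803
—
[insured_sum2: insured = 1 OR width_cm > 139]
parcel=E77: ✓ → 72
parcel=E17: ✓ → 164
parcel=E68: ✓ → 112
parcel=E30: ✗
parcel=E94: ✓ → 79
parcel=E26: ✗
parcel=E43: ✓ → 177
parcel=E75: ✓ → 97
parcel=E80: ✓ → 103
parcel=E90: ✓ → 43
parcel=E95: ✓ → 194
parcel=E99: ✗
insured_sum2 = 72 + 164 + 112 + 79 + 177 + 97 + 103 + 43 + 194 = 1041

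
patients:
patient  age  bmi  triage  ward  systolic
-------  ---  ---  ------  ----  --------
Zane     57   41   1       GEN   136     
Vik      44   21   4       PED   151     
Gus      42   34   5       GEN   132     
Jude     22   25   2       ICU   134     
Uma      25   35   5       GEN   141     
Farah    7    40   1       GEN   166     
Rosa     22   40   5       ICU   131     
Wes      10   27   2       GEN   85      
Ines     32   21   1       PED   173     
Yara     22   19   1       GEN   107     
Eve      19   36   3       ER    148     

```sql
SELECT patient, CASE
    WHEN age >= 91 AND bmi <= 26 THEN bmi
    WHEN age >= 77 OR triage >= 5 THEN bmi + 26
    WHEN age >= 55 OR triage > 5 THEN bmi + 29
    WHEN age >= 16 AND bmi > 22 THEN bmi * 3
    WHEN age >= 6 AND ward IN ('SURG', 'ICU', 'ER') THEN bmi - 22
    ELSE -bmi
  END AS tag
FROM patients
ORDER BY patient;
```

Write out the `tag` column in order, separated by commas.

108, -40, 60, -21, 75, 66, 61, -21, -27, -19, 70

patient=Eve: age >= 16 AND bmi > 22 → 108
patient=Farah: ELSE → -40
patient=Gus: age >= 77 OR triage >= 5 → 60
patient=Ines: ELSE → -21
patient=Jude: age >= 16 AND bmi > 22 → 75
patient=Rosa: age >= 77 OR triage >= 5 → 66
patient=Uma: age >= 77 OR triage >= 5 → 61
patient=Vik: ELSE → -21
patient=Wes: ELSE → -27
patient=Yara: ELSE → -19
patient=Zane: age >= 55 OR triage > 5 → 70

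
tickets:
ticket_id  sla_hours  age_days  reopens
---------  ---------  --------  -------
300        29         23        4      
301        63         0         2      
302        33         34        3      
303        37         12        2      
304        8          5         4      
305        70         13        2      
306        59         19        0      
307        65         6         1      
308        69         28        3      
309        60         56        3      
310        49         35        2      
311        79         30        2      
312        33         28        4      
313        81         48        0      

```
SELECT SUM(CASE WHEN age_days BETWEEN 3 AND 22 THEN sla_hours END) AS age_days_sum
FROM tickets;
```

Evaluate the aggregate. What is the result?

ticket_id=300: ✗
ticket_id=301: ✗
ticket_id=302: ✗
ticket_id=303: ✓ → 37
ticket_id=304: ✓ → 8
ticket_id=305: ✓ → 70
ticket_id=306: ✓ → 59
ticket_id=307: ✓ → 65
ticket_id=308: ✗
ticket_id=309: ✗
ticket_id=310: ✗
ticket_id=311: ✗
ticket_id=312: ✗
ticket_id=313: ✗
age_days_sum = 37 + 8 + 70 + 59 + 65 = 239

239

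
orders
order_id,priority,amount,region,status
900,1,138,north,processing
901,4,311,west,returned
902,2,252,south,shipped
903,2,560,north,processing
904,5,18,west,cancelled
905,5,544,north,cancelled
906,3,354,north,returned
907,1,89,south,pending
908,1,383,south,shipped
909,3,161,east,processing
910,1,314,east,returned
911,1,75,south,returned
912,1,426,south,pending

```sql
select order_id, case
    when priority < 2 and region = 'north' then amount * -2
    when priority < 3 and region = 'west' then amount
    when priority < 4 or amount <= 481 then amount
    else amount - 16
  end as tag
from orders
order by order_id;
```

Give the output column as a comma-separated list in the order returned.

-276, 311, 252, 560, 18, 528, 354, 89, 383, 161, 314, 75, 426

order_id=900: priority < 2 and region = 'north' → -276
order_id=901: priority < 4 or amount <= 481 → 311
order_id=902: priority < 4 or amount <= 481 → 252
order_id=903: priority < 4 or amount <= 481 → 560
order_id=904: priority < 4 or amount <= 481 → 18
order_id=905: ELSE → 528
order_id=906: priority < 4 or amount <= 481 → 354
order_id=907: priority < 4 or amount <= 481 → 89
order_id=908: priority < 4 or amount <= 481 → 383
order_id=909: priority < 4 or amount <= 481 → 161
order_id=910: priority < 4 or amount <= 481 → 314
order_id=911: priority < 4 or amount <= 481 → 75
order_id=912: priority < 4 or amount <= 481 → 426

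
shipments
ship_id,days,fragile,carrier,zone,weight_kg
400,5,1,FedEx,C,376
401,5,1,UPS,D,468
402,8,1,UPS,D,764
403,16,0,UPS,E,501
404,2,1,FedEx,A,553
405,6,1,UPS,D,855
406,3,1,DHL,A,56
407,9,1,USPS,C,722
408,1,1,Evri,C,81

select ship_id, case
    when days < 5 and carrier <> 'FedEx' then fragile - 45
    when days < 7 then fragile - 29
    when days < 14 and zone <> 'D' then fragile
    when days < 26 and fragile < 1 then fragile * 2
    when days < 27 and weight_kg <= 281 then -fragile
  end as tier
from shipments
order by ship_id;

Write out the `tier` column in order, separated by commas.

-28, -28, NULL, 0, -28, -28, -44, 1, -44

ship_id=400: days < 7 → -28
ship_id=401: days < 7 → -28
ship_id=402: (no match → NULL) → NULL
ship_id=403: days < 26 and fragile < 1 → 0
ship_id=404: days < 7 → -28
ship_id=405: days < 7 → -28
ship_id=406: days < 5 and carrier <> 'FedEx' → -44
ship_id=407: days < 14 and zone <> 'D' → 1
ship_id=408: days < 5 and carrier <> 'FedEx' → -44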